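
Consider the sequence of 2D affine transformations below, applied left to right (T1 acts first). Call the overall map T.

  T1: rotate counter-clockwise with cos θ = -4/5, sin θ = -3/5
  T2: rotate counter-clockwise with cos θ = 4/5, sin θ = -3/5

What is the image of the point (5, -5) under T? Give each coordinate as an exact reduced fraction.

T(p) = (-5, 5)

T1 rotate counter-clockwise with cos θ = -4/5, sin θ = -3/5: (5, -5) → (-7, 1)
T2 rotate counter-clockwise with cos θ = 4/5, sin θ = -3/5: (-7, 1) → (-5, 5)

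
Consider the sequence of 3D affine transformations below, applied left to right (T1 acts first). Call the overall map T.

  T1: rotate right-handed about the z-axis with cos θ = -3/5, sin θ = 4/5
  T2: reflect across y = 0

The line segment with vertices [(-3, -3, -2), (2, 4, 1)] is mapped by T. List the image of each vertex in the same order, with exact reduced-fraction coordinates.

image vertices: (21/5, 3/5, -2), (-22/5, 4/5, 1)

T1 rotate right-handed about the z-axis with cos θ = -3/5, sin θ = 4/5: (-3, -3, -2) → (21/5, -3/5, -2); (2, 4, 1) → (-22/5, -4/5, 1)
T2 reflect across y = 0: (21/5, -3/5, -2) → (21/5, 3/5, -2); (-22/5, -4/5, 1) → (-22/5, 4/5, 1)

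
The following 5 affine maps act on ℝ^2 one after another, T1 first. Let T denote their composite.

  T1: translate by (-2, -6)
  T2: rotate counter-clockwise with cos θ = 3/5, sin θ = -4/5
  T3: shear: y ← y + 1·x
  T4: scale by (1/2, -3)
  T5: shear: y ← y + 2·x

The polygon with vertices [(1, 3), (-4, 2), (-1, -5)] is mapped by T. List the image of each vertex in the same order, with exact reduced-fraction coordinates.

image vertices: (-3/2, 9), (-17/5, 32/5), (-53/10, 169/5)

T1 translate by (-2, -6): (1, 3) → (-1, -3); (-4, 2) → (-6, -4); (-1, -5) → (-3, -11)
T2 rotate counter-clockwise with cos θ = 3/5, sin θ = -4/5: (-1, -3) → (-3, -1); (-6, -4) → (-34/5, 12/5); (-3, -11) → (-53/5, -21/5)
T3 shear: y ← y + 1·x: (-3, -1) → (-3, -4); (-34/5, 12/5) → (-34/5, -22/5); (-53/5, -21/5) → (-53/5, -74/5)
T4 scale by (1/2, -3): (-3, -4) → (-3/2, 12); (-34/5, -22/5) → (-17/5, 66/5); (-53/5, -74/5) → (-53/10, 222/5)
T5 shear: y ← y + 2·x: (-3/2, 12) → (-3/2, 9); (-17/5, 66/5) → (-17/5, 32/5); (-53/10, 222/5) → (-53/10, 169/5)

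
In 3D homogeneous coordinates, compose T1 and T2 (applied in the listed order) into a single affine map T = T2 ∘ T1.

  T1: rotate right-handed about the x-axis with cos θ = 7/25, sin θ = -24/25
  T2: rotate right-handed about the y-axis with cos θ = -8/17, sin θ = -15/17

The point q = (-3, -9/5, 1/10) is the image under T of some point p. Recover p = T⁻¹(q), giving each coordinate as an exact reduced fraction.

p = (3/2, -3, -1)

T1 = [1 0 0 0; 0 7/25 24/25 0; 0 -24/25 7/25 0; 0 0 0 1]
T2·T1 = [-8/17 72/85 -21/85 0; 0 7/25 24/25 0; 15/17 192/425 -56/425 0; 0 0 0 1]
det M = 1; M⁻¹ = [-8/17 0 15/17 0; 72/85 7/25 192/425 0; -21/85 24/25 -56/425 0; 0 0 0 1]
M⁻¹ · (-3, -9/5, 1/10)ᵀ = (3/2, -3, -1)ᵀ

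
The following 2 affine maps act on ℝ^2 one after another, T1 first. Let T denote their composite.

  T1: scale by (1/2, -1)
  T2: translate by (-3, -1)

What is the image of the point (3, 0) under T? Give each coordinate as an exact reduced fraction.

T(p) = (-3/2, -1)

T1 scale by (1/2, -1): (3, 0) → (3/2, 0)
T2 translate by (-3, -1): (3/2, 0) → (-3/2, -1)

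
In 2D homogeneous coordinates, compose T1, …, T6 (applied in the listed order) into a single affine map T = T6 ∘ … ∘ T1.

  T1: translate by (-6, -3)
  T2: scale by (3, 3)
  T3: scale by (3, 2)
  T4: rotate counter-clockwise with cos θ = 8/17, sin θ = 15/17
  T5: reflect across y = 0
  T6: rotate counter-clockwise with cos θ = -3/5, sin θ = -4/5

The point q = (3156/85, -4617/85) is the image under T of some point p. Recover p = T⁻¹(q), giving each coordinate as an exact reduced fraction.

T1 = [1 0 -6; 0 1 -3; 0 0 1]
T2·T1 = [3 0 -18; 0 3 -9; 0 0 1]
T3·…·T1 = [9 0 -54; 0 6 -18; 0 0 1]
T4·…·T1 = [72/17 -90/17 -162/17; 135/17 48/17 -954/17; 0 0 1]
T5·…·T1 = [72/17 -90/17 -162/17; -135/17 -48/17 954/17; 0 0 1]
T6·…·T1 = [-756/85 78/85 4302/85; 117/85 504/85 -2214/85; 0 0 1]
det M = -54; M⁻¹ = [-28/255 13/765 6; 13/510 14/85 3; 0 0 1]
M⁻¹ · (3156/85, -4617/85)ᵀ = (1, -5)ᵀ

p = (1, -5)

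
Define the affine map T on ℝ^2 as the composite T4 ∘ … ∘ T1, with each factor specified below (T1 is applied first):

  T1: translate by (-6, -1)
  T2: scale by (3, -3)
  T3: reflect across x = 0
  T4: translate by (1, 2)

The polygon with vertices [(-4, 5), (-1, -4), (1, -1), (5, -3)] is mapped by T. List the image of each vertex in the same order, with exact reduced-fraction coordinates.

T1 translate by (-6, -1): (-4, 5) → (-10, 4); (-1, -4) → (-7, -5); (1, -1) → (-5, -2); (5, -3) → (-1, -4)
T2 scale by (3, -3): (-10, 4) → (-30, -12); (-7, -5) → (-21, 15); (-5, -2) → (-15, 6); (-1, -4) → (-3, 12)
T3 reflect across x = 0: (-30, -12) → (30, -12); (-21, 15) → (21, 15); (-15, 6) → (15, 6); (-3, 12) → (3, 12)
T4 translate by (1, 2): (30, -12) → (31, -10); (21, 15) → (22, 17); (15, 6) → (16, 8); (3, 12) → (4, 14)

image vertices: (31, -10), (22, 17), (16, 8), (4, 14)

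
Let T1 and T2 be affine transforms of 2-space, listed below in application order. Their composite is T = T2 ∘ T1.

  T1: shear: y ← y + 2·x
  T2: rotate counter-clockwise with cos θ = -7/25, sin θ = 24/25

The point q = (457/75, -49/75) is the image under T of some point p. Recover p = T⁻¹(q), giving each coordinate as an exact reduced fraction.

p = (-7/3, -1)

T1 = [1 0 0; 2 1 0; 0 0 1]
T2·T1 = [-11/5 -24/25 0; 2/5 -7/25 0; 0 0 1]
det M = 1; M⁻¹ = [-7/25 24/25 0; -2/5 -11/5 0; 0 0 1]
M⁻¹ · (457/75, -49/75)ᵀ = (-7/3, -1)ᵀ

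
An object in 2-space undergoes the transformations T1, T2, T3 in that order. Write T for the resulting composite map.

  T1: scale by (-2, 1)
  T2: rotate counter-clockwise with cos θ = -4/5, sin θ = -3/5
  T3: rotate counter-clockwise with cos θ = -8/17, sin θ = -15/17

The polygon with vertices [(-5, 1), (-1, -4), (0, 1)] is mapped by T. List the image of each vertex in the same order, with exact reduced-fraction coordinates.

T1 scale by (-2, 1): (-5, 1) → (10, 1); (-1, -4) → (2, -4); (0, 1) → (0, 1)
T2 rotate counter-clockwise with cos θ = -4/5, sin θ = -3/5: (10, 1) → (-37/5, -34/5); (2, -4) → (-4, 2); (0, 1) → (3/5, -4/5)
T3 rotate counter-clockwise with cos θ = -8/17, sin θ = -15/17: (-37/5, -34/5) → (-214/85, 827/85); (-4, 2) → (62/17, 44/17); (3/5, -4/5) → (-84/85, -13/85)

image vertices: (-214/85, 827/85), (62/17, 44/17), (-84/85, -13/85)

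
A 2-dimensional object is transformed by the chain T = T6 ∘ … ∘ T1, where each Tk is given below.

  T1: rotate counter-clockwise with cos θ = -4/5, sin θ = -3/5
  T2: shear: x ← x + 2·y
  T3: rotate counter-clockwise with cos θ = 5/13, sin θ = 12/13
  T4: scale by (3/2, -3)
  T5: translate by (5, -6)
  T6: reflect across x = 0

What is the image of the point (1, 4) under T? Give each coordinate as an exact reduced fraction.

T(p) = (-34/5, 15)

T1 rotate counter-clockwise with cos θ = -4/5, sin θ = -3/5: (1, 4) → (8/5, -19/5)
T2 shear: x ← x + 2·y: (8/5, -19/5) → (-6, -19/5)
T3 rotate counter-clockwise with cos θ = 5/13, sin θ = 12/13: (-6, -19/5) → (6/5, -7)
T4 scale by (3/2, -3): (6/5, -7) → (9/5, 21)
T5 translate by (5, -6): (9/5, 21) → (34/5, 15)
T6 reflect across x = 0: (34/5, 15) → (-34/5, 15)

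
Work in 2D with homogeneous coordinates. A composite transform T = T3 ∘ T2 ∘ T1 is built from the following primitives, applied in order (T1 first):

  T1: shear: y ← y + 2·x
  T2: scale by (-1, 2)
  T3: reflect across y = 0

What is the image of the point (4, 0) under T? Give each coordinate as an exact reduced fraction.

T(p) = (-4, -16)

T1 shear: y ← y + 2·x: (4, 0) → (4, 8)
T2 scale by (-1, 2): (4, 8) → (-4, 16)
T3 reflect across y = 0: (-4, 16) → (-4, -16)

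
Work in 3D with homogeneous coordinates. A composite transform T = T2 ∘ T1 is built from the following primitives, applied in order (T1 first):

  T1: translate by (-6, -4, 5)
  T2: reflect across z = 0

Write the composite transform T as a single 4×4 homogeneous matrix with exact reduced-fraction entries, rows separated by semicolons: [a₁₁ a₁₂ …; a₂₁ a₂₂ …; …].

T1 = [1 0 0 -6; 0 1 0 -4; 0 0 1 5; 0 0 0 1]
T2·T1 = [1 0 0 -6; 0 1 0 -4; 0 0 -1 -5; 0 0 0 1]

T = [1 0 0 -6; 0 1 0 -4; 0 0 -1 -5; 0 0 0 1]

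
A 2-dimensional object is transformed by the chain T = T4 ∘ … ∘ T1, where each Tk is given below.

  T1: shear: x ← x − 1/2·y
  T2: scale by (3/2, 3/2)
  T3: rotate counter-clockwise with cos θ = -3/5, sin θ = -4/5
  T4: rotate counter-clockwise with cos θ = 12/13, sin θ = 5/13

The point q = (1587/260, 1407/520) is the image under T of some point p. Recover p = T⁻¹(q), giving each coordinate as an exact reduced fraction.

T1 = [1 -1/2 0; 0 1 0; 0 0 1]
T2·T1 = [3/2 -3/4 0; 0 3/2 0; 0 0 1]
T3·…·T1 = [-9/10 33/20 0; -6/5 -3/10 0; 0 0 1]
T4·…·T1 = [-24/65 213/130 0; -189/130 93/260 0; 0 0 1]
det M = 9/4; M⁻¹ = [31/195 -142/195 0; 42/65 -32/195 0; 0 0 1]
M⁻¹ · (1587/260, 1407/520)ᵀ = (-1, 7/2)ᵀ

p = (-1, 7/2)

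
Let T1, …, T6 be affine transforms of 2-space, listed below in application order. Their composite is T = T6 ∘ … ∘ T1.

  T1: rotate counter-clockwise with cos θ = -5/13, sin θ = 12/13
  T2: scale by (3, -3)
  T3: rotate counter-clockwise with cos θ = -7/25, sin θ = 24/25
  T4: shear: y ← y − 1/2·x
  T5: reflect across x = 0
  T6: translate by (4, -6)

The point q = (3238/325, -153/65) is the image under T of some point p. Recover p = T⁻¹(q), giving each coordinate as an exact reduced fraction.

T1 = [-5/13 -12/13 0; 12/13 -5/13 0; 0 0 1]
T2·T1 = [-15/13 -36/13 0; -36/13 15/13 0; 0 0 1]
T3·…·T1 = [969/325 -108/325 0; -108/325 -969/325 0; 0 0 1]
T4·…·T1 = [969/325 -108/325 0; -237/130 -183/65 0; 0 0 1]
T5·…·T1 = [-969/325 108/325 0; -237/130 -183/65 0; 0 0 1]
T6·…·T1 = [-969/325 108/325 4; -237/130 -183/65 -6; 0 0 1]
det M = 9; M⁻¹ = [-61/195 -12/325 1004/975; 79/390 -323/975 -2728/975; 0 0 1]
M⁻¹ · (3238/325, -153/65)ᵀ = (-2, 0)ᵀ

p = (-2, 0)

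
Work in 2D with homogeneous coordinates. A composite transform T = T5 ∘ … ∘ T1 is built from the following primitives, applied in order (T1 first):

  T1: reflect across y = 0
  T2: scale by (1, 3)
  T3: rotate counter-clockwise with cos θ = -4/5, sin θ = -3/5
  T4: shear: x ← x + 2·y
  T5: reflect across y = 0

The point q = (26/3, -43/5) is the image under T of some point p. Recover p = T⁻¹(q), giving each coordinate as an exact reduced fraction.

T1 = [1 0 0; 0 -1 0; 0 0 1]
T2·T1 = [1 0 0; 0 -3 0; 0 0 1]
T3·…·T1 = [-4/5 -9/5 0; -3/5 12/5 0; 0 0 1]
T4·…·T1 = [-2 3 0; -3/5 12/5 0; 0 0 1]
T5·…·T1 = [-2 3 0; 3/5 -12/5 0; 0 0 1]
det M = 3; M⁻¹ = [-4/5 -1 0; -1/5 -2/3 0; 0 0 1]
M⁻¹ · (26/3, -43/5)ᵀ = (5/3, 4)ᵀ

p = (5/3, 4)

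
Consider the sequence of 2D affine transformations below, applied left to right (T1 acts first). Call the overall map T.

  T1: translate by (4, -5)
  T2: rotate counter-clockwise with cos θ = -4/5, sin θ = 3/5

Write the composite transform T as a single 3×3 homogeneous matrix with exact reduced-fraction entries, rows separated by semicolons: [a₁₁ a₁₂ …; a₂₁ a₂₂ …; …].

T1 = [1 0 4; 0 1 -5; 0 0 1]
T2·T1 = [-4/5 -3/5 -1/5; 3/5 -4/5 32/5; 0 0 1]

T = [-4/5 -3/5 -1/5; 3/5 -4/5 32/5; 0 0 1]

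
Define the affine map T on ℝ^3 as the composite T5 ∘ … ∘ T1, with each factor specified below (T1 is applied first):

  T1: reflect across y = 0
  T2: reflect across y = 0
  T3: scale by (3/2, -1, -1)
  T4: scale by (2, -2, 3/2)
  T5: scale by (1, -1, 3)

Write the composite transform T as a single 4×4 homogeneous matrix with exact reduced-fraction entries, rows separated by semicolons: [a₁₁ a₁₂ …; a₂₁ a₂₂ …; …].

T = [3 0 0 0; 0 -2 0 0; 0 0 -9/2 0; 0 0 0 1]

T1 = [1 0 0 0; 0 -1 0 0; 0 0 1 0; 0 0 0 1]
T2·T1 = [1 0 0 0; 0 1 0 0; 0 0 1 0; 0 0 0 1]
T3·…·T1 = [3/2 0 0 0; 0 -1 0 0; 0 0 -1 0; 0 0 0 1]
T4·…·T1 = [3 0 0 0; 0 2 0 0; 0 0 -3/2 0; 0 0 0 1]
T5·…·T1 = [3 0 0 0; 0 -2 0 0; 0 0 -9/2 0; 0 0 0 1]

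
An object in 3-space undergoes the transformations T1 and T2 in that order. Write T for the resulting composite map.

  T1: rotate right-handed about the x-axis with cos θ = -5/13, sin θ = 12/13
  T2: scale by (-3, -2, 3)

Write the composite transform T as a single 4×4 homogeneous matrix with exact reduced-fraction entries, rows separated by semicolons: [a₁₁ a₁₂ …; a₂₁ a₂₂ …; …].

T = [-3 0 0 0; 0 10/13 24/13 0; 0 36/13 -15/13 0; 0 0 0 1]

T1 = [1 0 0 0; 0 -5/13 -12/13 0; 0 12/13 -5/13 0; 0 0 0 1]
T2·T1 = [-3 0 0 0; 0 10/13 24/13 0; 0 36/13 -15/13 0; 0 0 0 1]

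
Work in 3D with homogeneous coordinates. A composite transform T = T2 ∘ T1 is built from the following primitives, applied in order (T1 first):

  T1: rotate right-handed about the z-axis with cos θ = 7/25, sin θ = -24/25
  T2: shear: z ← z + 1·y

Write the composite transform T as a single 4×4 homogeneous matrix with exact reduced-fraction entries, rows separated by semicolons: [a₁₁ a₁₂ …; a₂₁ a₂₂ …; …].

T1 = [7/25 24/25 0 0; -24/25 7/25 0 0; 0 0 1 0; 0 0 0 1]
T2·T1 = [7/25 24/25 0 0; -24/25 7/25 0 0; -24/25 7/25 1 0; 0 0 0 1]

T = [7/25 24/25 0 0; -24/25 7/25 0 0; -24/25 7/25 1 0; 0 0 0 1]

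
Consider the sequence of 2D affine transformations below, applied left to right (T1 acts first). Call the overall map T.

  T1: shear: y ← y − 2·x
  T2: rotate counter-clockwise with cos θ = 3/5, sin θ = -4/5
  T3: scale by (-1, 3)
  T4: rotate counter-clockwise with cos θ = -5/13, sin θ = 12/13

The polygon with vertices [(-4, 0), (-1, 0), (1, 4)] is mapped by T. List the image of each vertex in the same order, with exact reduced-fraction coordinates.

T1 shear: y ← y − 2·x: (-4, 0) → (-4, 8); (-1, 0) → (-1, 2); (1, 4) → (1, 2)
T2 rotate counter-clockwise with cos θ = 3/5, sin θ = -4/5: (-4, 8) → (4, 8); (-1, 2) → (1, 2); (1, 2) → (11/5, 2/5)
T3 scale by (-1, 3): (4, 8) → (-4, 24); (1, 2) → (-1, 6); (11/5, 2/5) → (-11/5, 6/5)
T4 rotate counter-clockwise with cos θ = -5/13, sin θ = 12/13: (-4, 24) → (-268/13, -168/13); (-1, 6) → (-67/13, -42/13); (-11/5, 6/5) → (-17/65, -162/65)

image vertices: (-268/13, -168/13), (-67/13, -42/13), (-17/65, -162/65)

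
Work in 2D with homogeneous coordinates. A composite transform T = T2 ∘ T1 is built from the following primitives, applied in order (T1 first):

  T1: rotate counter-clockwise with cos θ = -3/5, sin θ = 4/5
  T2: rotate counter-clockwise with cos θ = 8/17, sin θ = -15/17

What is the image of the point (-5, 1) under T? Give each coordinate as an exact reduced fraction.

T1 rotate counter-clockwise with cos θ = -3/5, sin θ = 4/5: (-5, 1) → (11/5, -23/5)
T2 rotate counter-clockwise with cos θ = 8/17, sin θ = -15/17: (11/5, -23/5) → (-257/85, -349/85)

T(p) = (-257/85, -349/85)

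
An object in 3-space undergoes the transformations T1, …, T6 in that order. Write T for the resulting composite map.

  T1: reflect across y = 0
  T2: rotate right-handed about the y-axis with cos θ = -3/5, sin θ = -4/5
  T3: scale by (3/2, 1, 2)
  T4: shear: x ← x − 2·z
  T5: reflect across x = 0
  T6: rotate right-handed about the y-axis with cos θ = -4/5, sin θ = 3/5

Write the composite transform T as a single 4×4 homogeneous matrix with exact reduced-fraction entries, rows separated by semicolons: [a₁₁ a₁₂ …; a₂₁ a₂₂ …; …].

T1 = [1 0 0 0; 0 -1 0 0; 0 0 1 0; 0 0 0 1]
T2·T1 = [-3/5 0 -4/5 0; 0 -1 0 0; 4/5 0 -3/5 0; 0 0 0 1]
T3·…·T1 = [-9/10 0 -6/5 0; 0 -1 0 0; 8/5 0 -6/5 0; 0 0 0 1]
T4·…·T1 = [-41/10 0 6/5 0; 0 -1 0 0; 8/5 0 -6/5 0; 0 0 0 1]
T5·…·T1 = [41/10 0 -6/5 0; 0 -1 0 0; 8/5 0 -6/5 0; 0 0 0 1]
T6·…·T1 = [-58/25 0 6/25 0; 0 -1 0 0; -187/50 0 42/25 0; 0 0 0 1]

T = [-58/25 0 6/25 0; 0 -1 0 0; -187/50 0 42/25 0; 0 0 0 1]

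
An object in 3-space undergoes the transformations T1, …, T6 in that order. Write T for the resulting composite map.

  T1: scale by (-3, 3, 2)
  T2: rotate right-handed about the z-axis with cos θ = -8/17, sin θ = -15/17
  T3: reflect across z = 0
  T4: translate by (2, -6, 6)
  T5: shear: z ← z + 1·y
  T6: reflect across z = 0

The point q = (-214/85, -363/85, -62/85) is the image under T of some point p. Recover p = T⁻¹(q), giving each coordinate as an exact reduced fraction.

p = (-1/5, -8/5, 1/2)

T1 = [-3 0 0 0; 0 3 0 0; 0 0 2 0; 0 0 0 1]
T2·T1 = [24/17 45/17 0 0; 45/17 -24/17 0 0; 0 0 2 0; 0 0 0 1]
T3·…·T1 = [24/17 45/17 0 0; 45/17 -24/17 0 0; 0 0 -2 0; 0 0 0 1]
T4·…·T1 = [24/17 45/17 0 2; 45/17 -24/17 0 -6; 0 0 -2 6; 0 0 0 1]
T5·…·T1 = [24/17 45/17 0 2; 45/17 -24/17 0 -6; 45/17 -24/17 -2 0; 0 0 0 1]
T6·…·T1 = [24/17 45/17 0 2; 45/17 -24/17 0 -6; -45/17 24/17 2 0; 0 0 0 1]
det M = -18; M⁻¹ = [8/51 5/17 0 74/51; 5/17 -8/51 0 -26/17; 0 1/2 1/2 3; 0 0 0 1]
M⁻¹ · (-214/85, -363/85, -62/85)ᵀ = (-1/5, -8/5, 1/2)ᵀ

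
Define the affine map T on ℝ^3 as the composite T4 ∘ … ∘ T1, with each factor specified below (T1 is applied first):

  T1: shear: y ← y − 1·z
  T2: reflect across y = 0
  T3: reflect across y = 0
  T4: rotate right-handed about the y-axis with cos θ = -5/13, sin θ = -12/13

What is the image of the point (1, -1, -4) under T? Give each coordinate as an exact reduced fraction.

T1 shear: y ← y − 1·z: (1, -1, -4) → (1, 3, -4)
T2 reflect across y = 0: (1, 3, -4) → (1, -3, -4)
T3 reflect across y = 0: (1, -3, -4) → (1, 3, -4)
T4 rotate right-handed about the y-axis with cos θ = -5/13, sin θ = -12/13: (1, 3, -4) → (43/13, 3, 32/13)

T(p) = (43/13, 3, 32/13)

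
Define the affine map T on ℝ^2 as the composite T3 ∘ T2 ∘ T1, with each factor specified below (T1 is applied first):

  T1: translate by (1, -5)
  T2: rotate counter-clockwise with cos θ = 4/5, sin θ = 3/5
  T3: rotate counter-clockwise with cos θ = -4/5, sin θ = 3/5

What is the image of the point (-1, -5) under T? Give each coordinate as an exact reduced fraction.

T(p) = (0, 10)

T1 translate by (1, -5): (-1, -5) → (0, -10)
T2 rotate counter-clockwise with cos θ = 4/5, sin θ = 3/5: (0, -10) → (6, -8)
T3 rotate counter-clockwise with cos θ = -4/5, sin θ = 3/5: (6, -8) → (0, 10)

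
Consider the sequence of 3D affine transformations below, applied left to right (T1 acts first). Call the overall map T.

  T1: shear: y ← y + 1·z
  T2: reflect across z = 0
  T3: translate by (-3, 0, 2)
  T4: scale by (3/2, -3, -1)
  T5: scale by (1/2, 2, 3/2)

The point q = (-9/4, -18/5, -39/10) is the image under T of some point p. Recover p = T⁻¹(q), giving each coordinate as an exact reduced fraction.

T1 = [1 0 0 0; 0 1 1 0; 0 0 1 0; 0 0 0 1]
T2·T1 = [1 0 0 0; 0 1 1 0; 0 0 -1 0; 0 0 0 1]
T3·…·T1 = [1 0 0 -3; 0 1 1 0; 0 0 -1 2; 0 0 0 1]
T4·…·T1 = [3/2 0 0 -9/2; 0 -3 -3 0; 0 0 1 -2; 0 0 0 1]
T5·…·T1 = [3/4 0 0 -9/4; 0 -6 -6 0; 0 0 3/2 -3; 0 0 0 1]
det M = -27/4; M⁻¹ = [4/3 0 0 3; 0 -1/6 -2/3 -2; 0 0 2/3 2; 0 0 0 1]
M⁻¹ · (-9/4, -18/5, -39/10)ᵀ = (0, 6/5, -3/5)ᵀ

p = (0, 6/5, -3/5)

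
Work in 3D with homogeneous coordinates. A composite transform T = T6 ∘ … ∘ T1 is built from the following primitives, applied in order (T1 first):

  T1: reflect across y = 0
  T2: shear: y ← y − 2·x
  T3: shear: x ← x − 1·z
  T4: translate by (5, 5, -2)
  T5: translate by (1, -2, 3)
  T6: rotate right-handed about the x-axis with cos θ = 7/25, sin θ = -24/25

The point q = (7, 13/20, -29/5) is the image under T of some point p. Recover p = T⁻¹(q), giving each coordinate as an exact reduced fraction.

p = (-1, -3/4, -2)

T1 = [1 0 0 0; 0 -1 0 0; 0 0 1 0; 0 0 0 1]
T2·T1 = [1 0 0 0; -2 -1 0 0; 0 0 1 0; 0 0 0 1]
T3·…·T1 = [1 0 -1 0; -2 -1 0 0; 0 0 1 0; 0 0 0 1]
T4·…·T1 = [1 0 -1 5; -2 -1 0 5; 0 0 1 -2; 0 0 0 1]
T5·…·T1 = [1 0 -1 6; -2 -1 0 3; 0 0 1 1; 0 0 0 1]
T6·…·T1 = [1 0 -1 6; -14/25 -7/25 24/25 9/5; 48/25 24/25 7/25 -13/5; 0 0 0 1]
det M = -1; M⁻¹ = [1 24/25 7/25 -7; -2 -11/5 2/5 17; 0 24/25 7/25 -1; 0 0 0 1]
M⁻¹ · (7, 13/20, -29/5)ᵀ = (-1, -3/4, -2)ᵀ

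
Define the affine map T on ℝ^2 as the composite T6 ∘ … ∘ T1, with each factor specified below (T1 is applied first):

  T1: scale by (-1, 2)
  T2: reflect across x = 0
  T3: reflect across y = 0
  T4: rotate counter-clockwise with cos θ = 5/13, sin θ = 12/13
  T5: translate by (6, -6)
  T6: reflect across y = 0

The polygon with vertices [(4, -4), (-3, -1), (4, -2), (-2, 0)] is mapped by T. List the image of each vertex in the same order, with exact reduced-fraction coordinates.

image vertices: (2/13, -10/13), (3, 8), (50/13, 10/13), (68/13, 102/13)

T1 scale by (-1, 2): (4, -4) → (-4, -8); (-3, -1) → (3, -2); (4, -2) → (-4, -4); (-2, 0) → (2, 0)
T2 reflect across x = 0: (-4, -8) → (4, -8); (3, -2) → (-3, -2); (-4, -4) → (4, -4); (2, 0) → (-2, 0)
T3 reflect across y = 0: (4, -8) → (4, 8); (-3, -2) → (-3, 2); (4, -4) → (4, 4); (-2, 0) → (-2, 0)
T4 rotate counter-clockwise with cos θ = 5/13, sin θ = 12/13: (4, 8) → (-76/13, 88/13); (-3, 2) → (-3, -2); (4, 4) → (-28/13, 68/13); (-2, 0) → (-10/13, -24/13)
T5 translate by (6, -6): (-76/13, 88/13) → (2/13, 10/13); (-3, -2) → (3, -8); (-28/13, 68/13) → (50/13, -10/13); (-10/13, -24/13) → (68/13, -102/13)
T6 reflect across y = 0: (2/13, 10/13) → (2/13, -10/13); (3, -8) → (3, 8); (50/13, -10/13) → (50/13, 10/13); (68/13, -102/13) → (68/13, 102/13)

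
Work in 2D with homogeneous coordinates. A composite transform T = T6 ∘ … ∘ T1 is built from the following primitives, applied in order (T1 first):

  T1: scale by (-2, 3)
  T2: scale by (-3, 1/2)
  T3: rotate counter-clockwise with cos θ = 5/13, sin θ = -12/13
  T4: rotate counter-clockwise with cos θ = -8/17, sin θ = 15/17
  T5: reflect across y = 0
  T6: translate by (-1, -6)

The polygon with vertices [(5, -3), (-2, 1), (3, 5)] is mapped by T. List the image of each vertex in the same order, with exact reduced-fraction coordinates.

image vertices: (9497/442, -5826/221), (-4315/442, 516/221), (2033/442, -5454/221)

T1 scale by (-2, 3): (5, -3) → (-10, -9); (-2, 1) → (4, 3); (3, 5) → (-6, 15)
T2 scale by (-3, 1/2): (-10, -9) → (30, -9/2); (4, 3) → (-12, 3/2); (-6, 15) → (18, 15/2)
T3 rotate counter-clockwise with cos θ = 5/13, sin θ = -12/13: (30, -9/2) → (96/13, -765/26); (-12, 3/2) → (-42/13, 303/26); (18, 15/2) → (180/13, -357/26)
T4 rotate counter-clockwise with cos θ = -8/17, sin θ = 15/17: (96/13, -765/26) → (9939/442, 4500/221); (-42/13, 303/26) → (-3873/442, -1842/221); (180/13, -357/26) → (2475/442, 4128/221)
T5 reflect across y = 0: (9939/442, 4500/221) → (9939/442, -4500/221); (-3873/442, -1842/221) → (-3873/442, 1842/221); (2475/442, 4128/221) → (2475/442, -4128/221)
T6 translate by (-1, -6): (9939/442, -4500/221) → (9497/442, -5826/221); (-3873/442, 1842/221) → (-4315/442, 516/221); (2475/442, -4128/221) → (2033/442, -5454/221)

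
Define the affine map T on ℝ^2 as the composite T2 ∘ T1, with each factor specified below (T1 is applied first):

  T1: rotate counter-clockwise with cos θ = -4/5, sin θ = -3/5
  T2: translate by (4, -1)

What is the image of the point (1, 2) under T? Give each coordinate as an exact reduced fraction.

T1 rotate counter-clockwise with cos θ = -4/5, sin θ = -3/5: (1, 2) → (2/5, -11/5)
T2 translate by (4, -1): (2/5, -11/5) → (22/5, -16/5)

T(p) = (22/5, -16/5)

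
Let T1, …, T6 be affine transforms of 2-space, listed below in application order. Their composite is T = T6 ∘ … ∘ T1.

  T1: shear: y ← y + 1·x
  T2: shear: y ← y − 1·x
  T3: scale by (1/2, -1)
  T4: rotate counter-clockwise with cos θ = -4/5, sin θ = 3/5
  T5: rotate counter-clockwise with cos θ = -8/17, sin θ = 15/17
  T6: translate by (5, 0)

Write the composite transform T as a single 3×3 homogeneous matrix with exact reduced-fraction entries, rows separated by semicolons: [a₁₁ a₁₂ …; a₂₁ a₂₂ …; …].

T = [-13/170 -84/85 5; -42/85 13/85 0; 0 0 1]

T1 = [1 0 0; 1 1 0; 0 0 1]
T2·T1 = [1 0 0; 0 1 0; 0 0 1]
T3·…·T1 = [1/2 0 0; 0 -1 0; 0 0 1]
T4·…·T1 = [-2/5 3/5 0; 3/10 4/5 0; 0 0 1]
T5·…·T1 = [-13/170 -84/85 0; -42/85 13/85 0; 0 0 1]
T6·…·T1 = [-13/170 -84/85 5; -42/85 13/85 0; 0 0 1]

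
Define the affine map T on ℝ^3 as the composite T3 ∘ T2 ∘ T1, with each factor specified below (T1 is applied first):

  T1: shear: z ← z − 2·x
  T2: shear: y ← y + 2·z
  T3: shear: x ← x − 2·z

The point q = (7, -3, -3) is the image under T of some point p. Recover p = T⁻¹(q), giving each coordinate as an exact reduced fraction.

T1 = [1 0 0 0; 0 1 0 0; -2 0 1 0; 0 0 0 1]
T2·T1 = [1 0 0 0; -4 1 2 0; -2 0 1 0; 0 0 0 1]
T3·…·T1 = [5 0 -2 0; -4 1 2 0; -2 0 1 0; 0 0 0 1]
det M = 1; M⁻¹ = [1 0 2 0; 0 1 -2 0; 2 0 5 0; 0 0 0 1]
M⁻¹ · (7, -3, -3)ᵀ = (1, 3, -1)ᵀ

p = (1, 3, -1)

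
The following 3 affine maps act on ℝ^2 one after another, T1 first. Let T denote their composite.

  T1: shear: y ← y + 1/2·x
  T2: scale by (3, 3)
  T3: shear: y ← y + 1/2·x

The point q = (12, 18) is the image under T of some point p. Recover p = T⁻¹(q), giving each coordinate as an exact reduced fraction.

p = (4, 2)

T1 = [1 0 0; 1/2 1 0; 0 0 1]
T2·T1 = [3 0 0; 3/2 3 0; 0 0 1]
T3·…·T1 = [3 0 0; 3 3 0; 0 0 1]
det M = 9; M⁻¹ = [1/3 0 0; -1/3 1/3 0; 0 0 1]
M⁻¹ · (12, 18)ᵀ = (4, 2)ᵀ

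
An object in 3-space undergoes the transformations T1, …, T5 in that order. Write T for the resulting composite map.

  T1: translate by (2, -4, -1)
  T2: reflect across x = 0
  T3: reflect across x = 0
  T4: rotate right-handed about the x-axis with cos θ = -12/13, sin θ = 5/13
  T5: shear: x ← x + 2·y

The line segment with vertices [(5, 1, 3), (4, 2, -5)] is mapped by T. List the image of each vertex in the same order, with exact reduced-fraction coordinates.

T1 translate by (2, -4, -1): (5, 1, 3) → (7, -3, 2); (4, 2, -5) → (6, -2, -6)
T2 reflect across x = 0: (7, -3, 2) → (-7, -3, 2); (6, -2, -6) → (-6, -2, -6)
T3 reflect across x = 0: (-7, -3, 2) → (7, -3, 2); (-6, -2, -6) → (6, -2, -6)
T4 rotate right-handed about the x-axis with cos θ = -12/13, sin θ = 5/13: (7, -3, 2) → (7, 2, -3); (6, -2, -6) → (6, 54/13, 62/13)
T5 shear: x ← x + 2·y: (7, 2, -3) → (11, 2, -3); (6, 54/13, 62/13) → (186/13, 54/13, 62/13)

image vertices: (11, 2, -3), (186/13, 54/13, 62/13)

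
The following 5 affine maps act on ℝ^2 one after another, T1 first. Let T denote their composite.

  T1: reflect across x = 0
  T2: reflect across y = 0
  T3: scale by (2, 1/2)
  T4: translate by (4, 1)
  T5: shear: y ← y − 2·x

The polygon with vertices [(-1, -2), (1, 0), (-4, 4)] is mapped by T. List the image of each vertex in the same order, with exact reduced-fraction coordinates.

image vertices: (6, -10), (2, -3), (12, -25)

T1 reflect across x = 0: (-1, -2) → (1, -2); (1, 0) → (-1, 0); (-4, 4) → (4, 4)
T2 reflect across y = 0: (1, -2) → (1, 2); (-1, 0) → (-1, 0); (4, 4) → (4, -4)
T3 scale by (2, 1/2): (1, 2) → (2, 1); (-1, 0) → (-2, 0); (4, -4) → (8, -2)
T4 translate by (4, 1): (2, 1) → (6, 2); (-2, 0) → (2, 1); (8, -2) → (12, -1)
T5 shear: y ← y − 2·x: (6, 2) → (6, -10); (2, 1) → (2, -3); (12, -1) → (12, -25)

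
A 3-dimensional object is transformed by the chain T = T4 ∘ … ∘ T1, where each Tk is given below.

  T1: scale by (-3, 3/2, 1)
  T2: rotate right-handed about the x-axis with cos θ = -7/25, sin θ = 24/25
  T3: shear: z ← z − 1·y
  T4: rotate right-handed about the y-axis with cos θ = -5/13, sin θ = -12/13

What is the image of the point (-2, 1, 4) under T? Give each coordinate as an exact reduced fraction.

T(p) = (-2124/325, -213/50, 491/130)

T1 scale by (-3, 3/2, 1): (-2, 1, 4) → (6, 3/2, 4)
T2 rotate right-handed about the x-axis with cos θ = -7/25, sin θ = 24/25: (6, 3/2, 4) → (6, -213/50, 8/25)
T3 shear: z ← z − 1·y: (6, -213/50, 8/25) → (6, -213/50, 229/50)
T4 rotate right-handed about the y-axis with cos θ = -5/13, sin θ = -12/13: (6, -213/50, 229/50) → (-2124/325, -213/50, 491/130)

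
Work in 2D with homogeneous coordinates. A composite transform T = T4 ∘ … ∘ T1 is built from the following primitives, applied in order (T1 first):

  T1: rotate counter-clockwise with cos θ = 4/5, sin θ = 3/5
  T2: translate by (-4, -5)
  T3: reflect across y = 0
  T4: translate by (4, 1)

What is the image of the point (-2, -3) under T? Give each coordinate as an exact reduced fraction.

T(p) = (1/5, 48/5)

T1 rotate counter-clockwise with cos θ = 4/5, sin θ = 3/5: (-2, -3) → (1/5, -18/5)
T2 translate by (-4, -5): (1/5, -18/5) → (-19/5, -43/5)
T3 reflect across y = 0: (-19/5, -43/5) → (-19/5, 43/5)
T4 translate by (4, 1): (-19/5, 43/5) → (1/5, 48/5)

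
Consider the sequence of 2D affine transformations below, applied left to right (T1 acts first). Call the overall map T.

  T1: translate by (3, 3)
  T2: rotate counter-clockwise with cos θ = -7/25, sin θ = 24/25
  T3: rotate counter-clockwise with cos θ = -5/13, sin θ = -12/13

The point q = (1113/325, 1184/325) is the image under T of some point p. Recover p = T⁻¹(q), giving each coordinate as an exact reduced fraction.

p = (0, 1)

T1 = [1 0 3; 0 1 3; 0 0 1]
T2·T1 = [-7/25 -24/25 -93/25; 24/25 -7/25 51/25; 0 0 1]
T3·…·T1 = [323/325 36/325 1077/325; -36/325 323/325 861/325; 0 0 1]
det M = 1; M⁻¹ = [323/325 -36/325 -3; 36/325 323/325 -3; 0 0 1]
M⁻¹ · (1113/325, 1184/325)ᵀ = (0, 1)ᵀ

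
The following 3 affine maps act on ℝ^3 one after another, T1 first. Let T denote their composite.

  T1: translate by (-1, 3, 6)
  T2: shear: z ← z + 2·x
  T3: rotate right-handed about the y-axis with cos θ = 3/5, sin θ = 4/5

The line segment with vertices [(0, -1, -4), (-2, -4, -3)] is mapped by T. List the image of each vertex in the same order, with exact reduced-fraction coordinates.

image vertices: (-3/5, 2, 4/5), (-21/5, -1, 3/5)

T1 translate by (-1, 3, 6): (0, -1, -4) → (-1, 2, 2); (-2, -4, -3) → (-3, -1, 3)
T2 shear: z ← z + 2·x: (-1, 2, 2) → (-1, 2, 0); (-3, -1, 3) → (-3, -1, -3)
T3 rotate right-handed about the y-axis with cos θ = 3/5, sin θ = 4/5: (-1, 2, 0) → (-3/5, 2, 4/5); (-3, -1, -3) → (-21/5, -1, 3/5)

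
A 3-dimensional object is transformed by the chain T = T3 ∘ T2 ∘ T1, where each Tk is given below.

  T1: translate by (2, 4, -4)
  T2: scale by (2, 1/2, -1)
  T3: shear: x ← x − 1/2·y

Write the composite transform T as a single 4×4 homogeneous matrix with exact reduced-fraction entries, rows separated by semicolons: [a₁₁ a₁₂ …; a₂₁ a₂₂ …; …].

T = [2 -1/4 0 3; 0 1/2 0 2; 0 0 -1 4; 0 0 0 1]

T1 = [1 0 0 2; 0 1 0 4; 0 0 1 -4; 0 0 0 1]
T2·T1 = [2 0 0 4; 0 1/2 0 2; 0 0 -1 4; 0 0 0 1]
T3·…·T1 = [2 -1/4 0 3; 0 1/2 0 2; 0 0 -1 4; 0 0 0 1]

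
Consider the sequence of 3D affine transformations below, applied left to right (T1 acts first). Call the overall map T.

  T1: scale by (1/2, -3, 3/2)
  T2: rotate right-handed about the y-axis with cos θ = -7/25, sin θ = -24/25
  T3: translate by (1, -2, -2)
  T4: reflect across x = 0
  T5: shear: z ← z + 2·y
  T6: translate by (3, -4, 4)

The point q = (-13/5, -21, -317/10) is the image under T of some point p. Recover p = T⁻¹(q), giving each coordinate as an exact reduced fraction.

p = (-2, 5, -3)

T1 = [1/2 0 0 0; 0 -3 0 0; 0 0 3/2 0; 0 0 0 1]
T2·T1 = [-7/50 0 -36/25 0; 0 -3 0 0; 12/25 0 -21/50 0; 0 0 0 1]
T3·…·T1 = [-7/50 0 -36/25 1; 0 -3 0 -2; 12/25 0 -21/50 -2; 0 0 0 1]
T4·…·T1 = [7/50 0 36/25 -1; 0 -3 0 -2; 12/25 0 -21/50 -2; 0 0 0 1]
T5·…·T1 = [7/50 0 36/25 -1; 0 -3 0 -2; 12/25 -6 -21/50 -6; 0 0 0 1]
T6·…·T1 = [7/50 0 36/25 2; 0 -3 0 -6; 12/25 -6 -21/50 -2; 0 0 0 1]
det M = 9/4; M⁻¹ = [14/25 -96/25 48/25 -508/25; 0 -1/3 0 -2; 16/25 28/75 -14/75 44/75; 0 0 0 1]
M⁻¹ · (-13/5, -21, -317/10)ᵀ = (-2, 5, -3)ᵀ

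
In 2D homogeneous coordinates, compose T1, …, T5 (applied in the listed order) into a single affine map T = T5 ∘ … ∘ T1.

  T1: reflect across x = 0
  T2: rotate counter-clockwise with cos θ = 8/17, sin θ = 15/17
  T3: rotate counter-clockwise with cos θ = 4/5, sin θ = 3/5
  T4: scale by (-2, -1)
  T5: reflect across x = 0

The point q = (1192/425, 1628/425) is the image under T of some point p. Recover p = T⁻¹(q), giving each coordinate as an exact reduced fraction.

T1 = [-1 0 0; 0 1 0; 0 0 1]
T2·T1 = [-8/17 -15/17 0; -15/17 8/17 0; 0 0 1]
T3·…·T1 = [13/85 -84/85 0; -84/85 -13/85 0; 0 0 1]
T4·…·T1 = [-26/85 168/85 0; 84/85 13/85 0; 0 0 1]
T5·…·T1 = [26/85 -168/85 0; 84/85 13/85 0; 0 0 1]
det M = 2; M⁻¹ = [13/170 84/85 0; -42/85 13/85 0; 0 0 1]
M⁻¹ · (1192/425, 1628/425)ᵀ = (4, -4/5)ᵀ

p = (4, -4/5)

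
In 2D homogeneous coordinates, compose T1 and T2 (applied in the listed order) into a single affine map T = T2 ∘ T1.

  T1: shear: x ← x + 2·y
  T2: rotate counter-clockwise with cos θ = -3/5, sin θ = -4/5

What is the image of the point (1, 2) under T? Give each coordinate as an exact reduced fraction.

T(p) = (-7/5, -26/5)

T1 shear: x ← x + 2·y: (1, 2) → (5, 2)
T2 rotate counter-clockwise with cos θ = -3/5, sin θ = -4/5: (5, 2) → (-7/5, -26/5)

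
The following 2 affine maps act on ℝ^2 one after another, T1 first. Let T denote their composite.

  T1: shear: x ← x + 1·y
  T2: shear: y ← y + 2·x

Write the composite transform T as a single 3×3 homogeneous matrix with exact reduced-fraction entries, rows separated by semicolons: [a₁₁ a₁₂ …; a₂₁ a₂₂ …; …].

T = [1 1 0; 2 3 0; 0 0 1]

T1 = [1 1 0; 0 1 0; 0 0 1]
T2·T1 = [1 1 0; 2 3 0; 0 0 1]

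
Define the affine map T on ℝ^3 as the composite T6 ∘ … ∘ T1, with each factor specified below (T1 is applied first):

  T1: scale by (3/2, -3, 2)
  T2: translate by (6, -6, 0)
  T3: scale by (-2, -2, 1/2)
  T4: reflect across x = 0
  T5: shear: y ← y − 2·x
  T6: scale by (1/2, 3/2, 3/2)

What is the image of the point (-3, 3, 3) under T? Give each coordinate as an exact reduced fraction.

T1 scale by (3/2, -3, 2): (-3, 3, 3) → (-9/2, -9, 6)
T2 translate by (6, -6, 0): (-9/2, -9, 6) → (3/2, -15, 6)
T3 scale by (-2, -2, 1/2): (3/2, -15, 6) → (-3, 30, 3)
T4 reflect across x = 0: (-3, 30, 3) → (3, 30, 3)
T5 shear: y ← y − 2·x: (3, 30, 3) → (3, 24, 3)
T6 scale by (1/2, 3/2, 3/2): (3, 24, 3) → (3/2, 36, 9/2)

T(p) = (3/2, 36, 9/2)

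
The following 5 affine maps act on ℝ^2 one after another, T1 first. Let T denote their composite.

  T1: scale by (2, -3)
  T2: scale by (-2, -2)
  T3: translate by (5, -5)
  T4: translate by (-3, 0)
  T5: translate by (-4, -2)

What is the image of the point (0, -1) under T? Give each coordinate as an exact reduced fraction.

T1 scale by (2, -3): (0, -1) → (0, 3)
T2 scale by (-2, -2): (0, 3) → (0, -6)
T3 translate by (5, -5): (0, -6) → (5, -11)
T4 translate by (-3, 0): (5, -11) → (2, -11)
T5 translate by (-4, -2): (2, -11) → (-2, -13)

T(p) = (-2, -13)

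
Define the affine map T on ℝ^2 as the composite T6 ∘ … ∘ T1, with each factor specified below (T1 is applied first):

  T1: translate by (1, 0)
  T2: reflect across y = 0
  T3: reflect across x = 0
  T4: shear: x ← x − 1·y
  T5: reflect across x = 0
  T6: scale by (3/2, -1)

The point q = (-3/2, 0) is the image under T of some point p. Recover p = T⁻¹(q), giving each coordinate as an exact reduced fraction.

T1 = [1 0 1; 0 1 0; 0 0 1]
T2·T1 = [1 0 1; 0 -1 0; 0 0 1]
T3·…·T1 = [-1 0 -1; 0 -1 0; 0 0 1]
T4·…·T1 = [-1 1 -1; 0 -1 0; 0 0 1]
T5·…·T1 = [1 -1 1; 0 -1 0; 0 0 1]
T6·…·T1 = [3/2 -3/2 3/2; 0 1 0; 0 0 1]
det M = 3/2; M⁻¹ = [2/3 1 -1; 0 1 0; 0 0 1]
M⁻¹ · (-3/2, 0)ᵀ = (-2, 0)ᵀ

p = (-2, 0)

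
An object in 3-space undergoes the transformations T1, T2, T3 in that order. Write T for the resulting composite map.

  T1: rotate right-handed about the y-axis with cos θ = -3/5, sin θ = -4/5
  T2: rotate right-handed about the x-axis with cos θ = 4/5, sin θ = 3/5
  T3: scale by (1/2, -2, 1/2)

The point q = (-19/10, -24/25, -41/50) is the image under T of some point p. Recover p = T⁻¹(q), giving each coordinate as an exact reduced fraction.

p = (1, -3/5, 4)

T1 = [-3/5 0 -4/5 0; 0 1 0 0; 4/5 0 -3/5 0; 0 0 0 1]
T2·T1 = [-3/5 0 -4/5 0; -12/25 4/5 9/25 0; 16/25 3/5 -12/25 0; 0 0 0 1]
T3·…·T1 = [-3/10 0 -2/5 0; 24/25 -8/5 -18/25 0; 8/25 3/10 -6/25 0; 0 0 0 1]
det M = -1/2; M⁻¹ = [-6/5 6/25 32/25 0; 0 -2/5 6/5 0; -8/5 -9/50 -24/25 0; 0 0 0 1]
M⁻¹ · (-19/10, -24/25, -41/50)ᵀ = (1, -3/5, 4)ᵀ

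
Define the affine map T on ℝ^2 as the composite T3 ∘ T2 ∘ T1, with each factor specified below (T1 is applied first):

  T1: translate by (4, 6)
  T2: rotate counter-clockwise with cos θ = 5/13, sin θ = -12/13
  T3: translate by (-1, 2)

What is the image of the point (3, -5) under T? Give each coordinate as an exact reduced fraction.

T(p) = (34/13, -53/13)

T1 translate by (4, 6): (3, -5) → (7, 1)
T2 rotate counter-clockwise with cos θ = 5/13, sin θ = -12/13: (7, 1) → (47/13, -79/13)
T3 translate by (-1, 2): (47/13, -79/13) → (34/13, -53/13)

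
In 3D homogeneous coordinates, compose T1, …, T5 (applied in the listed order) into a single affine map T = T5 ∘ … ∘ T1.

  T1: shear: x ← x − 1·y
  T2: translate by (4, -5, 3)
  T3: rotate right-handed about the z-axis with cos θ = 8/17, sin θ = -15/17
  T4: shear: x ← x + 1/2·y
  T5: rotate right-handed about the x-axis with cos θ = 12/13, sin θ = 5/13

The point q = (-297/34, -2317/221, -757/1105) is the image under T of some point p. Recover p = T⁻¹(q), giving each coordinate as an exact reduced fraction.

T1 = [1 -1 0 0; 0 1 0 0; 0 0 1 0; 0 0 0 1]
T2·T1 = [1 -1 0 4; 0 1 0 -5; 0 0 1 3; 0 0 0 1]
T3·…·T1 = [8/17 7/17 0 -43/17; -15/17 23/17 0 -100/17; 0 0 1 3; 0 0 0 1]
T4·…·T1 = [1/34 37/34 0 -93/17; -15/17 23/17 0 -100/17; 0 0 1 3; 0 0 0 1]
T5·…·T1 = [1/34 37/34 0 -93/17; -180/221 276/221 -5/13 -1455/221; -75/221 115/221 12/13 112/221; 0 0 0 1]
det M = 1; M⁻¹ = [23/17 -222/221 -185/442 1; 15/17 6/221 5/442 5; 0 -5/13 12/13 -3; 0 0 0 1]
M⁻¹ · (-297/34, -2317/221, -757/1105)ᵀ = (0, -3, 2/5)ᵀ

p = (0, -3, 2/5)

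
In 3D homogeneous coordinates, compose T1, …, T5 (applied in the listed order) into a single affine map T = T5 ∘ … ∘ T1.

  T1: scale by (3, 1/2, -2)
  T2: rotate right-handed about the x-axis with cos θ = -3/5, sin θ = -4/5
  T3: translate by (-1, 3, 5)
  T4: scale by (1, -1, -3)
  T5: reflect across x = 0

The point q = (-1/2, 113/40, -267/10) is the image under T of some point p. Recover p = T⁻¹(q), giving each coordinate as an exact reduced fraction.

p = (1/2, 3/4, 7/2)

T1 = [3 0 0 0; 0 1/2 0 0; 0 0 -2 0; 0 0 0 1]
T2·T1 = [3 0 0 0; 0 -3/10 -8/5 0; 0 -2/5 6/5 0; 0 0 0 1]
T3·…·T1 = [3 0 0 -1; 0 -3/10 -8/5 3; 0 -2/5 6/5 5; 0 0 0 1]
T4·…·T1 = [3 0 0 -1; 0 3/10 8/5 -3; 0 6/5 -18/5 -15; 0 0 0 1]
T5·…·T1 = [-3 0 0 1; 0 3/10 8/5 -3; 0 6/5 -18/5 -15; 0 0 0 1]
det M = 9; M⁻¹ = [-1/3 0 0 1/3; 0 6/5 8/15 58/5; 0 2/5 -1/10 -3/10; 0 0 0 1]
M⁻¹ · (-1/2, 113/40, -267/10)ᵀ = (1/2, 3/4, 7/2)ᵀ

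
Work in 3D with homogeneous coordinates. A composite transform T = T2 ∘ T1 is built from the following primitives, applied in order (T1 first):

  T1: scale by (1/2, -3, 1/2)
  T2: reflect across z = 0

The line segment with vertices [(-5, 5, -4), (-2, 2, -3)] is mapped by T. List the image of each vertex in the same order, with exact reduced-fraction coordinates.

T1 scale by (1/2, -3, 1/2): (-5, 5, -4) → (-5/2, -15, -2); (-2, 2, -3) → (-1, -6, -3/2)
T2 reflect across z = 0: (-5/2, -15, -2) → (-5/2, -15, 2); (-1, -6, -3/2) → (-1, -6, 3/2)

image vertices: (-5/2, -15, 2), (-1, -6, 3/2)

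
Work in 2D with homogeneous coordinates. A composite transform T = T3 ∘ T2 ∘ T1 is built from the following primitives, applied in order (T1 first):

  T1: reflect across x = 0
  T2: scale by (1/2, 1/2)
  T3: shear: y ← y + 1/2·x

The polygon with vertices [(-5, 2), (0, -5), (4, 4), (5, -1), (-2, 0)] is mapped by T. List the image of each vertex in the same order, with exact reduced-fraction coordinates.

image vertices: (5/2, 9/4), (0, -5/2), (-2, 1), (-5/2, -7/4), (1, 1/2)

T1 reflect across x = 0: (-5, 2) → (5, 2); (0, -5) → (0, -5); (4, 4) → (-4, 4); (5, -1) → (-5, -1); (-2, 0) → (2, 0)
T2 scale by (1/2, 1/2): (5, 2) → (5/2, 1); (0, -5) → (0, -5/2); (-4, 4) → (-2, 2); (-5, -1) → (-5/2, -1/2); (2, 0) → (1, 0)
T3 shear: y ← y + 1/2·x: (5/2, 1) → (5/2, 9/4); (0, -5/2) → (0, -5/2); (-2, 2) → (-2, 1); (-5/2, -1/2) → (-5/2, -7/4); (1, 0) → (1, 1/2)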